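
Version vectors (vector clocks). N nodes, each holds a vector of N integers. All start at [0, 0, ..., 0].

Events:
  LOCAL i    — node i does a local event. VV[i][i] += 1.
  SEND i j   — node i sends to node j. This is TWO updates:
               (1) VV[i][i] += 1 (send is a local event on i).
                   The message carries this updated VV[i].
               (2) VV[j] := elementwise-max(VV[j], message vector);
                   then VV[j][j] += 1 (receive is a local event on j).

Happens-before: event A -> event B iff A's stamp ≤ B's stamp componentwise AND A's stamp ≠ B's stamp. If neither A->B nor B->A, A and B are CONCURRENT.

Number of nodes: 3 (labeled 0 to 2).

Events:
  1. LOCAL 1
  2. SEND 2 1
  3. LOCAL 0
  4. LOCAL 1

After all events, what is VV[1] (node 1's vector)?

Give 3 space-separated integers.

Initial: VV[0]=[0, 0, 0]
Initial: VV[1]=[0, 0, 0]
Initial: VV[2]=[0, 0, 0]
Event 1: LOCAL 1: VV[1][1]++ -> VV[1]=[0, 1, 0]
Event 2: SEND 2->1: VV[2][2]++ -> VV[2]=[0, 0, 1], msg_vec=[0, 0, 1]; VV[1]=max(VV[1],msg_vec) then VV[1][1]++ -> VV[1]=[0, 2, 1]
Event 3: LOCAL 0: VV[0][0]++ -> VV[0]=[1, 0, 0]
Event 4: LOCAL 1: VV[1][1]++ -> VV[1]=[0, 3, 1]
Final vectors: VV[0]=[1, 0, 0]; VV[1]=[0, 3, 1]; VV[2]=[0, 0, 1]

Answer: 0 3 1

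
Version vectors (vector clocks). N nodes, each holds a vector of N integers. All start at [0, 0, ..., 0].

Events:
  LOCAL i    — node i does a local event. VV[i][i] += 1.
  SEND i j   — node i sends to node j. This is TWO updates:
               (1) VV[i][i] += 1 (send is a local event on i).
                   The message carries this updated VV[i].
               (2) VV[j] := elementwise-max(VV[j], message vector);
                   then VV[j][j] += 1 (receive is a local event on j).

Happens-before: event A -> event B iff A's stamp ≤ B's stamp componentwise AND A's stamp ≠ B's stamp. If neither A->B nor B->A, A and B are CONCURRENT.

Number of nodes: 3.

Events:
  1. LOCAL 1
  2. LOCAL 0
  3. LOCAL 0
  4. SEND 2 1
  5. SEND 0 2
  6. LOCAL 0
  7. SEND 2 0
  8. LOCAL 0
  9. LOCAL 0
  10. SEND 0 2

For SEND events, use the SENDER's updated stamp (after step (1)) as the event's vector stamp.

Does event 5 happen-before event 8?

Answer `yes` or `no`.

Initial: VV[0]=[0, 0, 0]
Initial: VV[1]=[0, 0, 0]
Initial: VV[2]=[0, 0, 0]
Event 1: LOCAL 1: VV[1][1]++ -> VV[1]=[0, 1, 0]
Event 2: LOCAL 0: VV[0][0]++ -> VV[0]=[1, 0, 0]
Event 3: LOCAL 0: VV[0][0]++ -> VV[0]=[2, 0, 0]
Event 4: SEND 2->1: VV[2][2]++ -> VV[2]=[0, 0, 1], msg_vec=[0, 0, 1]; VV[1]=max(VV[1],msg_vec) then VV[1][1]++ -> VV[1]=[0, 2, 1]
Event 5: SEND 0->2: VV[0][0]++ -> VV[0]=[3, 0, 0], msg_vec=[3, 0, 0]; VV[2]=max(VV[2],msg_vec) then VV[2][2]++ -> VV[2]=[3, 0, 2]
Event 6: LOCAL 0: VV[0][0]++ -> VV[0]=[4, 0, 0]
Event 7: SEND 2->0: VV[2][2]++ -> VV[2]=[3, 0, 3], msg_vec=[3, 0, 3]; VV[0]=max(VV[0],msg_vec) then VV[0][0]++ -> VV[0]=[5, 0, 3]
Event 8: LOCAL 0: VV[0][0]++ -> VV[0]=[6, 0, 3]
Event 9: LOCAL 0: VV[0][0]++ -> VV[0]=[7, 0, 3]
Event 10: SEND 0->2: VV[0][0]++ -> VV[0]=[8, 0, 3], msg_vec=[8, 0, 3]; VV[2]=max(VV[2],msg_vec) then VV[2][2]++ -> VV[2]=[8, 0, 4]
Event 5 stamp: [3, 0, 0]
Event 8 stamp: [6, 0, 3]
[3, 0, 0] <= [6, 0, 3]? True. Equal? False. Happens-before: True

Answer: yes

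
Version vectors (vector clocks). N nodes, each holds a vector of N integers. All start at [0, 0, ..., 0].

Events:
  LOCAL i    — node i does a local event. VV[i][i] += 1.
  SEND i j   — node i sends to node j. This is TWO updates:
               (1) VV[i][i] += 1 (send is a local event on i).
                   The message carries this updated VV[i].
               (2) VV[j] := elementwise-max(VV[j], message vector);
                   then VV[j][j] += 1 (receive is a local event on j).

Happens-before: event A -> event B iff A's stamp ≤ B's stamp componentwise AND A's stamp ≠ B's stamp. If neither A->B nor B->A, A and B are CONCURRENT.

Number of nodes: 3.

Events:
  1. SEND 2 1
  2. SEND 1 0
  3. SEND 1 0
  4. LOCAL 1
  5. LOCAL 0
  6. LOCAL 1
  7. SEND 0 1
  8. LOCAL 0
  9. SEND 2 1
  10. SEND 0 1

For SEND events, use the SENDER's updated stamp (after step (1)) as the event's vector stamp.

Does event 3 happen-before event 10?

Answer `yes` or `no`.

Answer: yes

Derivation:
Initial: VV[0]=[0, 0, 0]
Initial: VV[1]=[0, 0, 0]
Initial: VV[2]=[0, 0, 0]
Event 1: SEND 2->1: VV[2][2]++ -> VV[2]=[0, 0, 1], msg_vec=[0, 0, 1]; VV[1]=max(VV[1],msg_vec) then VV[1][1]++ -> VV[1]=[0, 1, 1]
Event 2: SEND 1->0: VV[1][1]++ -> VV[1]=[0, 2, 1], msg_vec=[0, 2, 1]; VV[0]=max(VV[0],msg_vec) then VV[0][0]++ -> VV[0]=[1, 2, 1]
Event 3: SEND 1->0: VV[1][1]++ -> VV[1]=[0, 3, 1], msg_vec=[0, 3, 1]; VV[0]=max(VV[0],msg_vec) then VV[0][0]++ -> VV[0]=[2, 3, 1]
Event 4: LOCAL 1: VV[1][1]++ -> VV[1]=[0, 4, 1]
Event 5: LOCAL 0: VV[0][0]++ -> VV[0]=[3, 3, 1]
Event 6: LOCAL 1: VV[1][1]++ -> VV[1]=[0, 5, 1]
Event 7: SEND 0->1: VV[0][0]++ -> VV[0]=[4, 3, 1], msg_vec=[4, 3, 1]; VV[1]=max(VV[1],msg_vec) then VV[1][1]++ -> VV[1]=[4, 6, 1]
Event 8: LOCAL 0: VV[0][0]++ -> VV[0]=[5, 3, 1]
Event 9: SEND 2->1: VV[2][2]++ -> VV[2]=[0, 0, 2], msg_vec=[0, 0, 2]; VV[1]=max(VV[1],msg_vec) then VV[1][1]++ -> VV[1]=[4, 7, 2]
Event 10: SEND 0->1: VV[0][0]++ -> VV[0]=[6, 3, 1], msg_vec=[6, 3, 1]; VV[1]=max(VV[1],msg_vec) then VV[1][1]++ -> VV[1]=[6, 8, 2]
Event 3 stamp: [0, 3, 1]
Event 10 stamp: [6, 3, 1]
[0, 3, 1] <= [6, 3, 1]? True. Equal? False. Happens-before: True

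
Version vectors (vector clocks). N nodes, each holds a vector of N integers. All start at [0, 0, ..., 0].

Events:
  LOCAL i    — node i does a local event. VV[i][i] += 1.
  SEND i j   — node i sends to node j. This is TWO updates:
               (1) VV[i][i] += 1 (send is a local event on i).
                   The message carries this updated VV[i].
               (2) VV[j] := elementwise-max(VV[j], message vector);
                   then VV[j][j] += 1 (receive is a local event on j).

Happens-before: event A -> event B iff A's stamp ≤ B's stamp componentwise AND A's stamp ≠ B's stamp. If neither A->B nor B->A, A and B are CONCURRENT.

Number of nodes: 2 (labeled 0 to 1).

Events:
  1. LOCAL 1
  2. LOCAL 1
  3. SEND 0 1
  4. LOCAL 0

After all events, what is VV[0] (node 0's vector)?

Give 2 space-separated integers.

Answer: 2 0

Derivation:
Initial: VV[0]=[0, 0]
Initial: VV[1]=[0, 0]
Event 1: LOCAL 1: VV[1][1]++ -> VV[1]=[0, 1]
Event 2: LOCAL 1: VV[1][1]++ -> VV[1]=[0, 2]
Event 3: SEND 0->1: VV[0][0]++ -> VV[0]=[1, 0], msg_vec=[1, 0]; VV[1]=max(VV[1],msg_vec) then VV[1][1]++ -> VV[1]=[1, 3]
Event 4: LOCAL 0: VV[0][0]++ -> VV[0]=[2, 0]
Final vectors: VV[0]=[2, 0]; VV[1]=[1, 3]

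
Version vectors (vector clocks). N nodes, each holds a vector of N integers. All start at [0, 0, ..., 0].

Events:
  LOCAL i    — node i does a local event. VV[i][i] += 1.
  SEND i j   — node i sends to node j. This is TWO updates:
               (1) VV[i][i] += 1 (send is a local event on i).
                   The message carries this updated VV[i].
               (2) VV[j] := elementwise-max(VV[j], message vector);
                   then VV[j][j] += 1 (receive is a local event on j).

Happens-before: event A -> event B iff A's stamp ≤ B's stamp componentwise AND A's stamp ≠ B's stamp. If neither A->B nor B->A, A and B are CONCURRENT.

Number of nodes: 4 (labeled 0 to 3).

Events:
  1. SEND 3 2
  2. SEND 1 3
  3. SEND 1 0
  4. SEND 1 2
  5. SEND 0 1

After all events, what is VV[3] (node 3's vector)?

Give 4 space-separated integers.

Answer: 0 1 0 2

Derivation:
Initial: VV[0]=[0, 0, 0, 0]
Initial: VV[1]=[0, 0, 0, 0]
Initial: VV[2]=[0, 0, 0, 0]
Initial: VV[3]=[0, 0, 0, 0]
Event 1: SEND 3->2: VV[3][3]++ -> VV[3]=[0, 0, 0, 1], msg_vec=[0, 0, 0, 1]; VV[2]=max(VV[2],msg_vec) then VV[2][2]++ -> VV[2]=[0, 0, 1, 1]
Event 2: SEND 1->3: VV[1][1]++ -> VV[1]=[0, 1, 0, 0], msg_vec=[0, 1, 0, 0]; VV[3]=max(VV[3],msg_vec) then VV[3][3]++ -> VV[3]=[0, 1, 0, 2]
Event 3: SEND 1->0: VV[1][1]++ -> VV[1]=[0, 2, 0, 0], msg_vec=[0, 2, 0, 0]; VV[0]=max(VV[0],msg_vec) then VV[0][0]++ -> VV[0]=[1, 2, 0, 0]
Event 4: SEND 1->2: VV[1][1]++ -> VV[1]=[0, 3, 0, 0], msg_vec=[0, 3, 0, 0]; VV[2]=max(VV[2],msg_vec) then VV[2][2]++ -> VV[2]=[0, 3, 2, 1]
Event 5: SEND 0->1: VV[0][0]++ -> VV[0]=[2, 2, 0, 0], msg_vec=[2, 2, 0, 0]; VV[1]=max(VV[1],msg_vec) then VV[1][1]++ -> VV[1]=[2, 4, 0, 0]
Final vectors: VV[0]=[2, 2, 0, 0]; VV[1]=[2, 4, 0, 0]; VV[2]=[0, 3, 2, 1]; VV[3]=[0, 1, 0, 2]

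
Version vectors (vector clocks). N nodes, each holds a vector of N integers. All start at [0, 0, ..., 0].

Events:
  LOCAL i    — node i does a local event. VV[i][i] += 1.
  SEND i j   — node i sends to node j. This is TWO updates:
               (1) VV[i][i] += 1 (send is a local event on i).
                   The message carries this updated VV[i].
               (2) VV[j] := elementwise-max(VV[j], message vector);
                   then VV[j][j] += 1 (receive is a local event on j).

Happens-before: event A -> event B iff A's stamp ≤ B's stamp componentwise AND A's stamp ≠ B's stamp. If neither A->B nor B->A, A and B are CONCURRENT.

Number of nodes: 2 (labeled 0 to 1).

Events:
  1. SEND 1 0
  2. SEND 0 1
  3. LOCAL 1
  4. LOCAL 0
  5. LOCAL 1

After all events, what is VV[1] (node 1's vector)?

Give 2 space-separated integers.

Answer: 2 4

Derivation:
Initial: VV[0]=[0, 0]
Initial: VV[1]=[0, 0]
Event 1: SEND 1->0: VV[1][1]++ -> VV[1]=[0, 1], msg_vec=[0, 1]; VV[0]=max(VV[0],msg_vec) then VV[0][0]++ -> VV[0]=[1, 1]
Event 2: SEND 0->1: VV[0][0]++ -> VV[0]=[2, 1], msg_vec=[2, 1]; VV[1]=max(VV[1],msg_vec) then VV[1][1]++ -> VV[1]=[2, 2]
Event 3: LOCAL 1: VV[1][1]++ -> VV[1]=[2, 3]
Event 4: LOCAL 0: VV[0][0]++ -> VV[0]=[3, 1]
Event 5: LOCAL 1: VV[1][1]++ -> VV[1]=[2, 4]
Final vectors: VV[0]=[3, 1]; VV[1]=[2, 4]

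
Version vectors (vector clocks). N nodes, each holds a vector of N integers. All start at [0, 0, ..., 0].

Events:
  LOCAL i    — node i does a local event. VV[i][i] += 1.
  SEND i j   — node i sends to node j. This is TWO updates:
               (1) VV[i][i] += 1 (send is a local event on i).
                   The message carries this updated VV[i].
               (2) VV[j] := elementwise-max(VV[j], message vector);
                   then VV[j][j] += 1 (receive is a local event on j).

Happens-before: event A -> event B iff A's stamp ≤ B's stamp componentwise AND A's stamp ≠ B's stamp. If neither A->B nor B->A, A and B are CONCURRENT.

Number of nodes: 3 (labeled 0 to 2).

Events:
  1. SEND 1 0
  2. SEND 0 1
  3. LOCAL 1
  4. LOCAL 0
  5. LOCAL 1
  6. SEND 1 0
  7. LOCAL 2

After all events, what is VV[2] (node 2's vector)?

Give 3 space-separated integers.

Answer: 0 0 1

Derivation:
Initial: VV[0]=[0, 0, 0]
Initial: VV[1]=[0, 0, 0]
Initial: VV[2]=[0, 0, 0]
Event 1: SEND 1->0: VV[1][1]++ -> VV[1]=[0, 1, 0], msg_vec=[0, 1, 0]; VV[0]=max(VV[0],msg_vec) then VV[0][0]++ -> VV[0]=[1, 1, 0]
Event 2: SEND 0->1: VV[0][0]++ -> VV[0]=[2, 1, 0], msg_vec=[2, 1, 0]; VV[1]=max(VV[1],msg_vec) then VV[1][1]++ -> VV[1]=[2, 2, 0]
Event 3: LOCAL 1: VV[1][1]++ -> VV[1]=[2, 3, 0]
Event 4: LOCAL 0: VV[0][0]++ -> VV[0]=[3, 1, 0]
Event 5: LOCAL 1: VV[1][1]++ -> VV[1]=[2, 4, 0]
Event 6: SEND 1->0: VV[1][1]++ -> VV[1]=[2, 5, 0], msg_vec=[2, 5, 0]; VV[0]=max(VV[0],msg_vec) then VV[0][0]++ -> VV[0]=[4, 5, 0]
Event 7: LOCAL 2: VV[2][2]++ -> VV[2]=[0, 0, 1]
Final vectors: VV[0]=[4, 5, 0]; VV[1]=[2, 5, 0]; VV[2]=[0, 0, 1]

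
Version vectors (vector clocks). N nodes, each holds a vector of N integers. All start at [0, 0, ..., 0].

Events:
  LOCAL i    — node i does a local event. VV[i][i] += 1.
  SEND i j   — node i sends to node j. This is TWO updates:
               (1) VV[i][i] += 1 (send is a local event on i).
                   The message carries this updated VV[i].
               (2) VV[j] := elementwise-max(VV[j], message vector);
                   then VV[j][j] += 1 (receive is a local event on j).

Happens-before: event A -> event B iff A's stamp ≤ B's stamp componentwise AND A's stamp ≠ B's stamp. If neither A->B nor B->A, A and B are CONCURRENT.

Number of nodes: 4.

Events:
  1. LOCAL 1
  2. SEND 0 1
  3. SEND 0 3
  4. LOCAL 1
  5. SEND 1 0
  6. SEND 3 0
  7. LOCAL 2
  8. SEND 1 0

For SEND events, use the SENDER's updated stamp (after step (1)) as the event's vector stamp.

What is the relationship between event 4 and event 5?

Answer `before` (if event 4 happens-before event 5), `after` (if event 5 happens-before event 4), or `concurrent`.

Answer: before

Derivation:
Initial: VV[0]=[0, 0, 0, 0]
Initial: VV[1]=[0, 0, 0, 0]
Initial: VV[2]=[0, 0, 0, 0]
Initial: VV[3]=[0, 0, 0, 0]
Event 1: LOCAL 1: VV[1][1]++ -> VV[1]=[0, 1, 0, 0]
Event 2: SEND 0->1: VV[0][0]++ -> VV[0]=[1, 0, 0, 0], msg_vec=[1, 0, 0, 0]; VV[1]=max(VV[1],msg_vec) then VV[1][1]++ -> VV[1]=[1, 2, 0, 0]
Event 3: SEND 0->3: VV[0][0]++ -> VV[0]=[2, 0, 0, 0], msg_vec=[2, 0, 0, 0]; VV[3]=max(VV[3],msg_vec) then VV[3][3]++ -> VV[3]=[2, 0, 0, 1]
Event 4: LOCAL 1: VV[1][1]++ -> VV[1]=[1, 3, 0, 0]
Event 5: SEND 1->0: VV[1][1]++ -> VV[1]=[1, 4, 0, 0], msg_vec=[1, 4, 0, 0]; VV[0]=max(VV[0],msg_vec) then VV[0][0]++ -> VV[0]=[3, 4, 0, 0]
Event 6: SEND 3->0: VV[3][3]++ -> VV[3]=[2, 0, 0, 2], msg_vec=[2, 0, 0, 2]; VV[0]=max(VV[0],msg_vec) then VV[0][0]++ -> VV[0]=[4, 4, 0, 2]
Event 7: LOCAL 2: VV[2][2]++ -> VV[2]=[0, 0, 1, 0]
Event 8: SEND 1->0: VV[1][1]++ -> VV[1]=[1, 5, 0, 0], msg_vec=[1, 5, 0, 0]; VV[0]=max(VV[0],msg_vec) then VV[0][0]++ -> VV[0]=[5, 5, 0, 2]
Event 4 stamp: [1, 3, 0, 0]
Event 5 stamp: [1, 4, 0, 0]
[1, 3, 0, 0] <= [1, 4, 0, 0]? True
[1, 4, 0, 0] <= [1, 3, 0, 0]? False
Relation: before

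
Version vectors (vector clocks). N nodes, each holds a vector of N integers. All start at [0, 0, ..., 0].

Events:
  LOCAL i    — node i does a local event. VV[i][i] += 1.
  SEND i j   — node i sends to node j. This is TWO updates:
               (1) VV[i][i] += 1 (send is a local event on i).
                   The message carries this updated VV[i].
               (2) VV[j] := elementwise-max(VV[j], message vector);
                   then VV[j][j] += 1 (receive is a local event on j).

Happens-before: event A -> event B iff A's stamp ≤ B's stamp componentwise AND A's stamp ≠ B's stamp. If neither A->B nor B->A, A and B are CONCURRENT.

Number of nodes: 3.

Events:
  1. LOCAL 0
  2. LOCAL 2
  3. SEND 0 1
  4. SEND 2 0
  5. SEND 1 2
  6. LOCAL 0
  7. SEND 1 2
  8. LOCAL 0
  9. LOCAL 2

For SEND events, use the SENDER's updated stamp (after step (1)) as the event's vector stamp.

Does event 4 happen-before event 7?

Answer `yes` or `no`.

Answer: no

Derivation:
Initial: VV[0]=[0, 0, 0]
Initial: VV[1]=[0, 0, 0]
Initial: VV[2]=[0, 0, 0]
Event 1: LOCAL 0: VV[0][0]++ -> VV[0]=[1, 0, 0]
Event 2: LOCAL 2: VV[2][2]++ -> VV[2]=[0, 0, 1]
Event 3: SEND 0->1: VV[0][0]++ -> VV[0]=[2, 0, 0], msg_vec=[2, 0, 0]; VV[1]=max(VV[1],msg_vec) then VV[1][1]++ -> VV[1]=[2, 1, 0]
Event 4: SEND 2->0: VV[2][2]++ -> VV[2]=[0, 0, 2], msg_vec=[0, 0, 2]; VV[0]=max(VV[0],msg_vec) then VV[0][0]++ -> VV[0]=[3, 0, 2]
Event 5: SEND 1->2: VV[1][1]++ -> VV[1]=[2, 2, 0], msg_vec=[2, 2, 0]; VV[2]=max(VV[2],msg_vec) then VV[2][2]++ -> VV[2]=[2, 2, 3]
Event 6: LOCAL 0: VV[0][0]++ -> VV[0]=[4, 0, 2]
Event 7: SEND 1->2: VV[1][1]++ -> VV[1]=[2, 3, 0], msg_vec=[2, 3, 0]; VV[2]=max(VV[2],msg_vec) then VV[2][2]++ -> VV[2]=[2, 3, 4]
Event 8: LOCAL 0: VV[0][0]++ -> VV[0]=[5, 0, 2]
Event 9: LOCAL 2: VV[2][2]++ -> VV[2]=[2, 3, 5]
Event 4 stamp: [0, 0, 2]
Event 7 stamp: [2, 3, 0]
[0, 0, 2] <= [2, 3, 0]? False. Equal? False. Happens-before: False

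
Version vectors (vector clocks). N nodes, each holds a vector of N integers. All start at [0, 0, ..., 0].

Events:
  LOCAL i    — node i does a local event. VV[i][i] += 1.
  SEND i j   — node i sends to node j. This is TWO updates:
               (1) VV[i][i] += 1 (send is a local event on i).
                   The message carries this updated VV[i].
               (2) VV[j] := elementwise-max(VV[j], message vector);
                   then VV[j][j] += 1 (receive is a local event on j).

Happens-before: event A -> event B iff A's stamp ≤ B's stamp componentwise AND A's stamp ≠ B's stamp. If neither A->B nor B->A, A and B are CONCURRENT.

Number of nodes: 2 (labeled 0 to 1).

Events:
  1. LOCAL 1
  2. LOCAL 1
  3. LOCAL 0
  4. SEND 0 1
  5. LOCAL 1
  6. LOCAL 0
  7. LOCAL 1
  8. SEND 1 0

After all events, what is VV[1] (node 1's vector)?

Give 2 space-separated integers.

Answer: 2 6

Derivation:
Initial: VV[0]=[0, 0]
Initial: VV[1]=[0, 0]
Event 1: LOCAL 1: VV[1][1]++ -> VV[1]=[0, 1]
Event 2: LOCAL 1: VV[1][1]++ -> VV[1]=[0, 2]
Event 3: LOCAL 0: VV[0][0]++ -> VV[0]=[1, 0]
Event 4: SEND 0->1: VV[0][0]++ -> VV[0]=[2, 0], msg_vec=[2, 0]; VV[1]=max(VV[1],msg_vec) then VV[1][1]++ -> VV[1]=[2, 3]
Event 5: LOCAL 1: VV[1][1]++ -> VV[1]=[2, 4]
Event 6: LOCAL 0: VV[0][0]++ -> VV[0]=[3, 0]
Event 7: LOCAL 1: VV[1][1]++ -> VV[1]=[2, 5]
Event 8: SEND 1->0: VV[1][1]++ -> VV[1]=[2, 6], msg_vec=[2, 6]; VV[0]=max(VV[0],msg_vec) then VV[0][0]++ -> VV[0]=[4, 6]
Final vectors: VV[0]=[4, 6]; VV[1]=[2, 6]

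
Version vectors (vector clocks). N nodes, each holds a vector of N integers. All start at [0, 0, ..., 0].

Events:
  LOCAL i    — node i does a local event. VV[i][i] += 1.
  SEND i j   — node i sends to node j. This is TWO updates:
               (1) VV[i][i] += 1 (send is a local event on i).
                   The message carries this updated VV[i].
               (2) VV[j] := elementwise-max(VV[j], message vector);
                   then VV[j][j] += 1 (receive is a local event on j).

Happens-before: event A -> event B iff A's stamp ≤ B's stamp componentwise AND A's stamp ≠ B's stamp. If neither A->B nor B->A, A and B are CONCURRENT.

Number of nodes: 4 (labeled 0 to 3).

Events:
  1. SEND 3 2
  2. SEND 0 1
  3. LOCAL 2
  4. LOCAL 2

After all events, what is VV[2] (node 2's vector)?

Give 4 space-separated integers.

Initial: VV[0]=[0, 0, 0, 0]
Initial: VV[1]=[0, 0, 0, 0]
Initial: VV[2]=[0, 0, 0, 0]
Initial: VV[3]=[0, 0, 0, 0]
Event 1: SEND 3->2: VV[3][3]++ -> VV[3]=[0, 0, 0, 1], msg_vec=[0, 0, 0, 1]; VV[2]=max(VV[2],msg_vec) then VV[2][2]++ -> VV[2]=[0, 0, 1, 1]
Event 2: SEND 0->1: VV[0][0]++ -> VV[0]=[1, 0, 0, 0], msg_vec=[1, 0, 0, 0]; VV[1]=max(VV[1],msg_vec) then VV[1][1]++ -> VV[1]=[1, 1, 0, 0]
Event 3: LOCAL 2: VV[2][2]++ -> VV[2]=[0, 0, 2, 1]
Event 4: LOCAL 2: VV[2][2]++ -> VV[2]=[0, 0, 3, 1]
Final vectors: VV[0]=[1, 0, 0, 0]; VV[1]=[1, 1, 0, 0]; VV[2]=[0, 0, 3, 1]; VV[3]=[0, 0, 0, 1]

Answer: 0 0 3 1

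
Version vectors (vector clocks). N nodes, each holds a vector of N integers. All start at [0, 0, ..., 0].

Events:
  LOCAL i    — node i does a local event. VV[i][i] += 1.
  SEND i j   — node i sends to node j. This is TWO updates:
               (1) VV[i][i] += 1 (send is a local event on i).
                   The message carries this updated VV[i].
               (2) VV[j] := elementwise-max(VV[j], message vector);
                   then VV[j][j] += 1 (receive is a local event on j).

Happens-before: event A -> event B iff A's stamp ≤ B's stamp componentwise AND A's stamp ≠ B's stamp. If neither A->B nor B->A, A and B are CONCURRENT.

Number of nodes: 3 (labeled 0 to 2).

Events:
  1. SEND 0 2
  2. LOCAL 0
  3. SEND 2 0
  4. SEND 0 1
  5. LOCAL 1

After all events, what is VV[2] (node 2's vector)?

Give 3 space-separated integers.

Answer: 1 0 2

Derivation:
Initial: VV[0]=[0, 0, 0]
Initial: VV[1]=[0, 0, 0]
Initial: VV[2]=[0, 0, 0]
Event 1: SEND 0->2: VV[0][0]++ -> VV[0]=[1, 0, 0], msg_vec=[1, 0, 0]; VV[2]=max(VV[2],msg_vec) then VV[2][2]++ -> VV[2]=[1, 0, 1]
Event 2: LOCAL 0: VV[0][0]++ -> VV[0]=[2, 0, 0]
Event 3: SEND 2->0: VV[2][2]++ -> VV[2]=[1, 0, 2], msg_vec=[1, 0, 2]; VV[0]=max(VV[0],msg_vec) then VV[0][0]++ -> VV[0]=[3, 0, 2]
Event 4: SEND 0->1: VV[0][0]++ -> VV[0]=[4, 0, 2], msg_vec=[4, 0, 2]; VV[1]=max(VV[1],msg_vec) then VV[1][1]++ -> VV[1]=[4, 1, 2]
Event 5: LOCAL 1: VV[1][1]++ -> VV[1]=[4, 2, 2]
Final vectors: VV[0]=[4, 0, 2]; VV[1]=[4, 2, 2]; VV[2]=[1, 0, 2]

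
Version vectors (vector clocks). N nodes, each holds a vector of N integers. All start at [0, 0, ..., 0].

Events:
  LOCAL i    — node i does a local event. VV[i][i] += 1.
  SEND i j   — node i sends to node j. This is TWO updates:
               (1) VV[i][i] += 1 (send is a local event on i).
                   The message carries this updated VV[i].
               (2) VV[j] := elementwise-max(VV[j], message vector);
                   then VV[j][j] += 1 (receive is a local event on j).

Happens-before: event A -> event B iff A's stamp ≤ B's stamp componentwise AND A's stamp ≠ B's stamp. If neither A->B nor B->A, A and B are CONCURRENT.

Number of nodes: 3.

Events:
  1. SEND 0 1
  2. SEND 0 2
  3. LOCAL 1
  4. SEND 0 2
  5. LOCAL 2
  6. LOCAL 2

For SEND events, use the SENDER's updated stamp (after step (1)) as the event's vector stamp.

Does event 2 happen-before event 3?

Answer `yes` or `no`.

Initial: VV[0]=[0, 0, 0]
Initial: VV[1]=[0, 0, 0]
Initial: VV[2]=[0, 0, 0]
Event 1: SEND 0->1: VV[0][0]++ -> VV[0]=[1, 0, 0], msg_vec=[1, 0, 0]; VV[1]=max(VV[1],msg_vec) then VV[1][1]++ -> VV[1]=[1, 1, 0]
Event 2: SEND 0->2: VV[0][0]++ -> VV[0]=[2, 0, 0], msg_vec=[2, 0, 0]; VV[2]=max(VV[2],msg_vec) then VV[2][2]++ -> VV[2]=[2, 0, 1]
Event 3: LOCAL 1: VV[1][1]++ -> VV[1]=[1, 2, 0]
Event 4: SEND 0->2: VV[0][0]++ -> VV[0]=[3, 0, 0], msg_vec=[3, 0, 0]; VV[2]=max(VV[2],msg_vec) then VV[2][2]++ -> VV[2]=[3, 0, 2]
Event 5: LOCAL 2: VV[2][2]++ -> VV[2]=[3, 0, 3]
Event 6: LOCAL 2: VV[2][2]++ -> VV[2]=[3, 0, 4]
Event 2 stamp: [2, 0, 0]
Event 3 stamp: [1, 2, 0]
[2, 0, 0] <= [1, 2, 0]? False. Equal? False. Happens-before: False

Answer: no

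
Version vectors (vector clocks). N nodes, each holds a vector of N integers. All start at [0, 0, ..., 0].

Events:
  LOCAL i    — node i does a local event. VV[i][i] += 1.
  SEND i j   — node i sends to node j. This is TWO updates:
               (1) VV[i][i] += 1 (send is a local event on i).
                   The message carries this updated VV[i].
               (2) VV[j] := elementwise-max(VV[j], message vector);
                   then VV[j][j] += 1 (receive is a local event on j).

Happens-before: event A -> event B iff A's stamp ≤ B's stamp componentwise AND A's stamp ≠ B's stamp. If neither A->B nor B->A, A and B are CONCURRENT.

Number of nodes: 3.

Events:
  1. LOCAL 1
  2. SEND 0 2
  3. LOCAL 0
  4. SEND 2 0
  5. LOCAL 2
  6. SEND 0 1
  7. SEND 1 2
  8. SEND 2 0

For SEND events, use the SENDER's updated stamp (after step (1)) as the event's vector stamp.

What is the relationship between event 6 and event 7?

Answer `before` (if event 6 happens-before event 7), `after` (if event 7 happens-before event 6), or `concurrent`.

Answer: before

Derivation:
Initial: VV[0]=[0, 0, 0]
Initial: VV[1]=[0, 0, 0]
Initial: VV[2]=[0, 0, 0]
Event 1: LOCAL 1: VV[1][1]++ -> VV[1]=[0, 1, 0]
Event 2: SEND 0->2: VV[0][0]++ -> VV[0]=[1, 0, 0], msg_vec=[1, 0, 0]; VV[2]=max(VV[2],msg_vec) then VV[2][2]++ -> VV[2]=[1, 0, 1]
Event 3: LOCAL 0: VV[0][0]++ -> VV[0]=[2, 0, 0]
Event 4: SEND 2->0: VV[2][2]++ -> VV[2]=[1, 0, 2], msg_vec=[1, 0, 2]; VV[0]=max(VV[0],msg_vec) then VV[0][0]++ -> VV[0]=[3, 0, 2]
Event 5: LOCAL 2: VV[2][2]++ -> VV[2]=[1, 0, 3]
Event 6: SEND 0->1: VV[0][0]++ -> VV[0]=[4, 0, 2], msg_vec=[4, 0, 2]; VV[1]=max(VV[1],msg_vec) then VV[1][1]++ -> VV[1]=[4, 2, 2]
Event 7: SEND 1->2: VV[1][1]++ -> VV[1]=[4, 3, 2], msg_vec=[4, 3, 2]; VV[2]=max(VV[2],msg_vec) then VV[2][2]++ -> VV[2]=[4, 3, 4]
Event 8: SEND 2->0: VV[2][2]++ -> VV[2]=[4, 3, 5], msg_vec=[4, 3, 5]; VV[0]=max(VV[0],msg_vec) then VV[0][0]++ -> VV[0]=[5, 3, 5]
Event 6 stamp: [4, 0, 2]
Event 7 stamp: [4, 3, 2]
[4, 0, 2] <= [4, 3, 2]? True
[4, 3, 2] <= [4, 0, 2]? False
Relation: before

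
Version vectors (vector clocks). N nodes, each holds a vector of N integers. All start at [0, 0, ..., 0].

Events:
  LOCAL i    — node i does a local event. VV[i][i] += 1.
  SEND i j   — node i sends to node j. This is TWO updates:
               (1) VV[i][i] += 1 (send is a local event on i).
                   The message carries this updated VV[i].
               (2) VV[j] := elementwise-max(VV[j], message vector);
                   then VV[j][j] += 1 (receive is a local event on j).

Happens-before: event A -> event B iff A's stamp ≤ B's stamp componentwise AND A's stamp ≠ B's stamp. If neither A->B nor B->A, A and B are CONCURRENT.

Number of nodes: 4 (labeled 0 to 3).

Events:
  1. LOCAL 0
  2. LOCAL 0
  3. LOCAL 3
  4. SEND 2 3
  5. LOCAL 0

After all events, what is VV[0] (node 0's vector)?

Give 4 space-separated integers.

Answer: 3 0 0 0

Derivation:
Initial: VV[0]=[0, 0, 0, 0]
Initial: VV[1]=[0, 0, 0, 0]
Initial: VV[2]=[0, 0, 0, 0]
Initial: VV[3]=[0, 0, 0, 0]
Event 1: LOCAL 0: VV[0][0]++ -> VV[0]=[1, 0, 0, 0]
Event 2: LOCAL 0: VV[0][0]++ -> VV[0]=[2, 0, 0, 0]
Event 3: LOCAL 3: VV[3][3]++ -> VV[3]=[0, 0, 0, 1]
Event 4: SEND 2->3: VV[2][2]++ -> VV[2]=[0, 0, 1, 0], msg_vec=[0, 0, 1, 0]; VV[3]=max(VV[3],msg_vec) then VV[3][3]++ -> VV[3]=[0, 0, 1, 2]
Event 5: LOCAL 0: VV[0][0]++ -> VV[0]=[3, 0, 0, 0]
Final vectors: VV[0]=[3, 0, 0, 0]; VV[1]=[0, 0, 0, 0]; VV[2]=[0, 0, 1, 0]; VV[3]=[0, 0, 1, 2]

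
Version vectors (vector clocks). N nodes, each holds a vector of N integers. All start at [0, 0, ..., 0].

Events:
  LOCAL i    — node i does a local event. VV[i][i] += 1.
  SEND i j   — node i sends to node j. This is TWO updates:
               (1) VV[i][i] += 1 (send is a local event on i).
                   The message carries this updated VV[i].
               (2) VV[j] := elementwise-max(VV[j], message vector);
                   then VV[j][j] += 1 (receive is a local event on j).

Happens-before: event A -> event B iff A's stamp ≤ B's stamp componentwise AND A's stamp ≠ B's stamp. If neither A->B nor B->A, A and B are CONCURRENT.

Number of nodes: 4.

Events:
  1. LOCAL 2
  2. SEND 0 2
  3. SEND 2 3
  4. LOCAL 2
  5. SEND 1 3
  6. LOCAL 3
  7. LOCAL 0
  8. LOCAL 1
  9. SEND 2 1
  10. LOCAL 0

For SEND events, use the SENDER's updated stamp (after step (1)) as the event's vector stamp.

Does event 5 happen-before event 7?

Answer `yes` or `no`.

Initial: VV[0]=[0, 0, 0, 0]
Initial: VV[1]=[0, 0, 0, 0]
Initial: VV[2]=[0, 0, 0, 0]
Initial: VV[3]=[0, 0, 0, 0]
Event 1: LOCAL 2: VV[2][2]++ -> VV[2]=[0, 0, 1, 0]
Event 2: SEND 0->2: VV[0][0]++ -> VV[0]=[1, 0, 0, 0], msg_vec=[1, 0, 0, 0]; VV[2]=max(VV[2],msg_vec) then VV[2][2]++ -> VV[2]=[1, 0, 2, 0]
Event 3: SEND 2->3: VV[2][2]++ -> VV[2]=[1, 0, 3, 0], msg_vec=[1, 0, 3, 0]; VV[3]=max(VV[3],msg_vec) then VV[3][3]++ -> VV[3]=[1, 0, 3, 1]
Event 4: LOCAL 2: VV[2][2]++ -> VV[2]=[1, 0, 4, 0]
Event 5: SEND 1->3: VV[1][1]++ -> VV[1]=[0, 1, 0, 0], msg_vec=[0, 1, 0, 0]; VV[3]=max(VV[3],msg_vec) then VV[3][3]++ -> VV[3]=[1, 1, 3, 2]
Event 6: LOCAL 3: VV[3][3]++ -> VV[3]=[1, 1, 3, 3]
Event 7: LOCAL 0: VV[0][0]++ -> VV[0]=[2, 0, 0, 0]
Event 8: LOCAL 1: VV[1][1]++ -> VV[1]=[0, 2, 0, 0]
Event 9: SEND 2->1: VV[2][2]++ -> VV[2]=[1, 0, 5, 0], msg_vec=[1, 0, 5, 0]; VV[1]=max(VV[1],msg_vec) then VV[1][1]++ -> VV[1]=[1, 3, 5, 0]
Event 10: LOCAL 0: VV[0][0]++ -> VV[0]=[3, 0, 0, 0]
Event 5 stamp: [0, 1, 0, 0]
Event 7 stamp: [2, 0, 0, 0]
[0, 1, 0, 0] <= [2, 0, 0, 0]? False. Equal? False. Happens-before: False

Answer: no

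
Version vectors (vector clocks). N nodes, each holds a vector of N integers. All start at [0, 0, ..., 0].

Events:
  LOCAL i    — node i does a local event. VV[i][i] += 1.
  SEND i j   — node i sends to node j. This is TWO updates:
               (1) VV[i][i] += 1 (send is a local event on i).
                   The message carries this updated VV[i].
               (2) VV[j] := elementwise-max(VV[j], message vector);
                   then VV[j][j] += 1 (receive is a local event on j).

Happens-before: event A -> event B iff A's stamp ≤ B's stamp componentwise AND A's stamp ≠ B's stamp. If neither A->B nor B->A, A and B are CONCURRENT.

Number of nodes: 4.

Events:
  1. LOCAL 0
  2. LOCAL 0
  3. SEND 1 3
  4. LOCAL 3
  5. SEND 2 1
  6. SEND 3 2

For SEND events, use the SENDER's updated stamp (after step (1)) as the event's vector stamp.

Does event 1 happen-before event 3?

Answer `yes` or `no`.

Answer: no

Derivation:
Initial: VV[0]=[0, 0, 0, 0]
Initial: VV[1]=[0, 0, 0, 0]
Initial: VV[2]=[0, 0, 0, 0]
Initial: VV[3]=[0, 0, 0, 0]
Event 1: LOCAL 0: VV[0][0]++ -> VV[0]=[1, 0, 0, 0]
Event 2: LOCAL 0: VV[0][0]++ -> VV[0]=[2, 0, 0, 0]
Event 3: SEND 1->3: VV[1][1]++ -> VV[1]=[0, 1, 0, 0], msg_vec=[0, 1, 0, 0]; VV[3]=max(VV[3],msg_vec) then VV[3][3]++ -> VV[3]=[0, 1, 0, 1]
Event 4: LOCAL 3: VV[3][3]++ -> VV[3]=[0, 1, 0, 2]
Event 5: SEND 2->1: VV[2][2]++ -> VV[2]=[0, 0, 1, 0], msg_vec=[0, 0, 1, 0]; VV[1]=max(VV[1],msg_vec) then VV[1][1]++ -> VV[1]=[0, 2, 1, 0]
Event 6: SEND 3->2: VV[3][3]++ -> VV[3]=[0, 1, 0, 3], msg_vec=[0, 1, 0, 3]; VV[2]=max(VV[2],msg_vec) then VV[2][2]++ -> VV[2]=[0, 1, 2, 3]
Event 1 stamp: [1, 0, 0, 0]
Event 3 stamp: [0, 1, 0, 0]
[1, 0, 0, 0] <= [0, 1, 0, 0]? False. Equal? False. Happens-before: False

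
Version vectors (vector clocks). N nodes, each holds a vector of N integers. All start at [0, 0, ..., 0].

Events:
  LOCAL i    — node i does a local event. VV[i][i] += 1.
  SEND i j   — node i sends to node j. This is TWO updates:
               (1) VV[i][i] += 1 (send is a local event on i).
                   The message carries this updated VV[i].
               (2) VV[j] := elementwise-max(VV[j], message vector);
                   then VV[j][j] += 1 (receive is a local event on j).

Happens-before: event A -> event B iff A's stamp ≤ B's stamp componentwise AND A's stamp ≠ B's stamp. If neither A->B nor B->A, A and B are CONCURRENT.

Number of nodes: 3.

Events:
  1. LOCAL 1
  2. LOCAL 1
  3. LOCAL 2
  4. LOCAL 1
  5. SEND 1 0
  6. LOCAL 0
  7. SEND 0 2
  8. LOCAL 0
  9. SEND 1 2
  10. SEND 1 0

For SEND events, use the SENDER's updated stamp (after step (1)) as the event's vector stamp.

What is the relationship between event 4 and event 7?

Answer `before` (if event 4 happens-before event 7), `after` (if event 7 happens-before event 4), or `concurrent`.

Answer: before

Derivation:
Initial: VV[0]=[0, 0, 0]
Initial: VV[1]=[0, 0, 0]
Initial: VV[2]=[0, 0, 0]
Event 1: LOCAL 1: VV[1][1]++ -> VV[1]=[0, 1, 0]
Event 2: LOCAL 1: VV[1][1]++ -> VV[1]=[0, 2, 0]
Event 3: LOCAL 2: VV[2][2]++ -> VV[2]=[0, 0, 1]
Event 4: LOCAL 1: VV[1][1]++ -> VV[1]=[0, 3, 0]
Event 5: SEND 1->0: VV[1][1]++ -> VV[1]=[0, 4, 0], msg_vec=[0, 4, 0]; VV[0]=max(VV[0],msg_vec) then VV[0][0]++ -> VV[0]=[1, 4, 0]
Event 6: LOCAL 0: VV[0][0]++ -> VV[0]=[2, 4, 0]
Event 7: SEND 0->2: VV[0][0]++ -> VV[0]=[3, 4, 0], msg_vec=[3, 4, 0]; VV[2]=max(VV[2],msg_vec) then VV[2][2]++ -> VV[2]=[3, 4, 2]
Event 8: LOCAL 0: VV[0][0]++ -> VV[0]=[4, 4, 0]
Event 9: SEND 1->2: VV[1][1]++ -> VV[1]=[0, 5, 0], msg_vec=[0, 5, 0]; VV[2]=max(VV[2],msg_vec) then VV[2][2]++ -> VV[2]=[3, 5, 3]
Event 10: SEND 1->0: VV[1][1]++ -> VV[1]=[0, 6, 0], msg_vec=[0, 6, 0]; VV[0]=max(VV[0],msg_vec) then VV[0][0]++ -> VV[0]=[5, 6, 0]
Event 4 stamp: [0, 3, 0]
Event 7 stamp: [3, 4, 0]
[0, 3, 0] <= [3, 4, 0]? True
[3, 4, 0] <= [0, 3, 0]? False
Relation: before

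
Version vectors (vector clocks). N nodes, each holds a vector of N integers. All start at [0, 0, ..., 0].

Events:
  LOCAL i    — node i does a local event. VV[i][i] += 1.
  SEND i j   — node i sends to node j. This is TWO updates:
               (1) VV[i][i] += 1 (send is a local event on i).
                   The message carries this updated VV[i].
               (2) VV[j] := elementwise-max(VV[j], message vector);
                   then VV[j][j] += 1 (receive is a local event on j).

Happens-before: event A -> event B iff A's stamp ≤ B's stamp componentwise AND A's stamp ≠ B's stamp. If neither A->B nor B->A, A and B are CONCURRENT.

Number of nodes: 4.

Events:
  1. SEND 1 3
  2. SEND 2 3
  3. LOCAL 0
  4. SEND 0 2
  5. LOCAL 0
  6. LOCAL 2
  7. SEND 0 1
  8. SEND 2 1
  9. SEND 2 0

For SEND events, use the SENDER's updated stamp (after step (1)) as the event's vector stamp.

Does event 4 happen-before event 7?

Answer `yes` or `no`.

Initial: VV[0]=[0, 0, 0, 0]
Initial: VV[1]=[0, 0, 0, 0]
Initial: VV[2]=[0, 0, 0, 0]
Initial: VV[3]=[0, 0, 0, 0]
Event 1: SEND 1->3: VV[1][1]++ -> VV[1]=[0, 1, 0, 0], msg_vec=[0, 1, 0, 0]; VV[3]=max(VV[3],msg_vec) then VV[3][3]++ -> VV[3]=[0, 1, 0, 1]
Event 2: SEND 2->3: VV[2][2]++ -> VV[2]=[0, 0, 1, 0], msg_vec=[0, 0, 1, 0]; VV[3]=max(VV[3],msg_vec) then VV[3][3]++ -> VV[3]=[0, 1, 1, 2]
Event 3: LOCAL 0: VV[0][0]++ -> VV[0]=[1, 0, 0, 0]
Event 4: SEND 0->2: VV[0][0]++ -> VV[0]=[2, 0, 0, 0], msg_vec=[2, 0, 0, 0]; VV[2]=max(VV[2],msg_vec) then VV[2][2]++ -> VV[2]=[2, 0, 2, 0]
Event 5: LOCAL 0: VV[0][0]++ -> VV[0]=[3, 0, 0, 0]
Event 6: LOCAL 2: VV[2][2]++ -> VV[2]=[2, 0, 3, 0]
Event 7: SEND 0->1: VV[0][0]++ -> VV[0]=[4, 0, 0, 0], msg_vec=[4, 0, 0, 0]; VV[1]=max(VV[1],msg_vec) then VV[1][1]++ -> VV[1]=[4, 2, 0, 0]
Event 8: SEND 2->1: VV[2][2]++ -> VV[2]=[2, 0, 4, 0], msg_vec=[2, 0, 4, 0]; VV[1]=max(VV[1],msg_vec) then VV[1][1]++ -> VV[1]=[4, 3, 4, 0]
Event 9: SEND 2->0: VV[2][2]++ -> VV[2]=[2, 0, 5, 0], msg_vec=[2, 0, 5, 0]; VV[0]=max(VV[0],msg_vec) then VV[0][0]++ -> VV[0]=[5, 0, 5, 0]
Event 4 stamp: [2, 0, 0, 0]
Event 7 stamp: [4, 0, 0, 0]
[2, 0, 0, 0] <= [4, 0, 0, 0]? True. Equal? False. Happens-before: True

Answer: yes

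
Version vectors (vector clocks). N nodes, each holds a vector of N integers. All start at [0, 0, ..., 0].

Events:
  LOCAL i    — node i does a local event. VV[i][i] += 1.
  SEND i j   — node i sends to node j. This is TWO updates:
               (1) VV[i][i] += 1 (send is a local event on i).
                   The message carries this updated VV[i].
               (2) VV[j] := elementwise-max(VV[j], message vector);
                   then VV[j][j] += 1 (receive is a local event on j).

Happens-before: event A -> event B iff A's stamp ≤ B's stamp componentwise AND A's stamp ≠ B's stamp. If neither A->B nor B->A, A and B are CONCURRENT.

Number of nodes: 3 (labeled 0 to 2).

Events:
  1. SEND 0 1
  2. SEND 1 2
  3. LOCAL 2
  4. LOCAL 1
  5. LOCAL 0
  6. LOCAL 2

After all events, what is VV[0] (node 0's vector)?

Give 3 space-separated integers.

Initial: VV[0]=[0, 0, 0]
Initial: VV[1]=[0, 0, 0]
Initial: VV[2]=[0, 0, 0]
Event 1: SEND 0->1: VV[0][0]++ -> VV[0]=[1, 0, 0], msg_vec=[1, 0, 0]; VV[1]=max(VV[1],msg_vec) then VV[1][1]++ -> VV[1]=[1, 1, 0]
Event 2: SEND 1->2: VV[1][1]++ -> VV[1]=[1, 2, 0], msg_vec=[1, 2, 0]; VV[2]=max(VV[2],msg_vec) then VV[2][2]++ -> VV[2]=[1, 2, 1]
Event 3: LOCAL 2: VV[2][2]++ -> VV[2]=[1, 2, 2]
Event 4: LOCAL 1: VV[1][1]++ -> VV[1]=[1, 3, 0]
Event 5: LOCAL 0: VV[0][0]++ -> VV[0]=[2, 0, 0]
Event 6: LOCAL 2: VV[2][2]++ -> VV[2]=[1, 2, 3]
Final vectors: VV[0]=[2, 0, 0]; VV[1]=[1, 3, 0]; VV[2]=[1, 2, 3]

Answer: 2 0 0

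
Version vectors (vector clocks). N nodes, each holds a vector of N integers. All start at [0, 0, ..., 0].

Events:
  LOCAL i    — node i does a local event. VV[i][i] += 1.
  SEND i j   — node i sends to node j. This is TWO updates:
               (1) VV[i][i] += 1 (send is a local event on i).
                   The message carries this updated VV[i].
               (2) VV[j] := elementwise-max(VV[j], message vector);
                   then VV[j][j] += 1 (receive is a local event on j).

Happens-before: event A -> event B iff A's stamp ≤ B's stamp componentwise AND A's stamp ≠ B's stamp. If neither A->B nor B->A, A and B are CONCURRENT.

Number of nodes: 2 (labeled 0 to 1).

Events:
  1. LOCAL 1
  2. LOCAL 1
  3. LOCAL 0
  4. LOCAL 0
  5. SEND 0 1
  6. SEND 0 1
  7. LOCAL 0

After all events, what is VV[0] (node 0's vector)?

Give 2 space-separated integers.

Answer: 5 0

Derivation:
Initial: VV[0]=[0, 0]
Initial: VV[1]=[0, 0]
Event 1: LOCAL 1: VV[1][1]++ -> VV[1]=[0, 1]
Event 2: LOCAL 1: VV[1][1]++ -> VV[1]=[0, 2]
Event 3: LOCAL 0: VV[0][0]++ -> VV[0]=[1, 0]
Event 4: LOCAL 0: VV[0][0]++ -> VV[0]=[2, 0]
Event 5: SEND 0->1: VV[0][0]++ -> VV[0]=[3, 0], msg_vec=[3, 0]; VV[1]=max(VV[1],msg_vec) then VV[1][1]++ -> VV[1]=[3, 3]
Event 6: SEND 0->1: VV[0][0]++ -> VV[0]=[4, 0], msg_vec=[4, 0]; VV[1]=max(VV[1],msg_vec) then VV[1][1]++ -> VV[1]=[4, 4]
Event 7: LOCAL 0: VV[0][0]++ -> VV[0]=[5, 0]
Final vectors: VV[0]=[5, 0]; VV[1]=[4, 4]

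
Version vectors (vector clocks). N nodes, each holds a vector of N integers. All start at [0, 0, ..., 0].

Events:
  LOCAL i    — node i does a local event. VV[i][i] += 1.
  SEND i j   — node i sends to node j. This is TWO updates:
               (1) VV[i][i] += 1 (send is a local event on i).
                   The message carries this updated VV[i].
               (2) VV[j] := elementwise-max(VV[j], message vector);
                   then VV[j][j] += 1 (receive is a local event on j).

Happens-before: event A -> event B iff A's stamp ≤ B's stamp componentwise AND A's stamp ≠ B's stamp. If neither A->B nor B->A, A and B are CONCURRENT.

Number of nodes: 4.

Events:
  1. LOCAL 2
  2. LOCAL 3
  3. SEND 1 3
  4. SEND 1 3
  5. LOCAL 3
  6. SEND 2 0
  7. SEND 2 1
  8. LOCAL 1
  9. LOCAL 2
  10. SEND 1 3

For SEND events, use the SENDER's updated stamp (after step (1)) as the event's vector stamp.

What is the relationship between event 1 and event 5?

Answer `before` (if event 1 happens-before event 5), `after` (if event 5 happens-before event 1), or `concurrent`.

Answer: concurrent

Derivation:
Initial: VV[0]=[0, 0, 0, 0]
Initial: VV[1]=[0, 0, 0, 0]
Initial: VV[2]=[0, 0, 0, 0]
Initial: VV[3]=[0, 0, 0, 0]
Event 1: LOCAL 2: VV[2][2]++ -> VV[2]=[0, 0, 1, 0]
Event 2: LOCAL 3: VV[3][3]++ -> VV[3]=[0, 0, 0, 1]
Event 3: SEND 1->3: VV[1][1]++ -> VV[1]=[0, 1, 0, 0], msg_vec=[0, 1, 0, 0]; VV[3]=max(VV[3],msg_vec) then VV[3][3]++ -> VV[3]=[0, 1, 0, 2]
Event 4: SEND 1->3: VV[1][1]++ -> VV[1]=[0, 2, 0, 0], msg_vec=[0, 2, 0, 0]; VV[3]=max(VV[3],msg_vec) then VV[3][3]++ -> VV[3]=[0, 2, 0, 3]
Event 5: LOCAL 3: VV[3][3]++ -> VV[3]=[0, 2, 0, 4]
Event 6: SEND 2->0: VV[2][2]++ -> VV[2]=[0, 0, 2, 0], msg_vec=[0, 0, 2, 0]; VV[0]=max(VV[0],msg_vec) then VV[0][0]++ -> VV[0]=[1, 0, 2, 0]
Event 7: SEND 2->1: VV[2][2]++ -> VV[2]=[0, 0, 3, 0], msg_vec=[0, 0, 3, 0]; VV[1]=max(VV[1],msg_vec) then VV[1][1]++ -> VV[1]=[0, 3, 3, 0]
Event 8: LOCAL 1: VV[1][1]++ -> VV[1]=[0, 4, 3, 0]
Event 9: LOCAL 2: VV[2][2]++ -> VV[2]=[0, 0, 4, 0]
Event 10: SEND 1->3: VV[1][1]++ -> VV[1]=[0, 5, 3, 0], msg_vec=[0, 5, 3, 0]; VV[3]=max(VV[3],msg_vec) then VV[3][3]++ -> VV[3]=[0, 5, 3, 5]
Event 1 stamp: [0, 0, 1, 0]
Event 5 stamp: [0, 2, 0, 4]
[0, 0, 1, 0] <= [0, 2, 0, 4]? False
[0, 2, 0, 4] <= [0, 0, 1, 0]? False
Relation: concurrent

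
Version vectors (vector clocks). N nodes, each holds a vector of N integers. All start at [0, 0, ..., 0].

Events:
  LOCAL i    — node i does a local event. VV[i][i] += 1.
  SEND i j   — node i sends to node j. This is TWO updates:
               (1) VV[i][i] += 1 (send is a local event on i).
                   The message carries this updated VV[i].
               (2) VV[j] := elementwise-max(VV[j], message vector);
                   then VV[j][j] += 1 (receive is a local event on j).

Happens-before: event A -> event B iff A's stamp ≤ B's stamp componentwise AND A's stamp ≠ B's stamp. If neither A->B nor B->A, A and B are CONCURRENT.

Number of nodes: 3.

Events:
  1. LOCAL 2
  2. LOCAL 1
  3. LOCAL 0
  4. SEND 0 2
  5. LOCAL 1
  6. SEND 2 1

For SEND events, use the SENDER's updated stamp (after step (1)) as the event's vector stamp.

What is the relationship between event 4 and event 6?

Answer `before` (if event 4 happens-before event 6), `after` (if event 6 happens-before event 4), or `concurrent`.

Initial: VV[0]=[0, 0, 0]
Initial: VV[1]=[0, 0, 0]
Initial: VV[2]=[0, 0, 0]
Event 1: LOCAL 2: VV[2][2]++ -> VV[2]=[0, 0, 1]
Event 2: LOCAL 1: VV[1][1]++ -> VV[1]=[0, 1, 0]
Event 3: LOCAL 0: VV[0][0]++ -> VV[0]=[1, 0, 0]
Event 4: SEND 0->2: VV[0][0]++ -> VV[0]=[2, 0, 0], msg_vec=[2, 0, 0]; VV[2]=max(VV[2],msg_vec) then VV[2][2]++ -> VV[2]=[2, 0, 2]
Event 5: LOCAL 1: VV[1][1]++ -> VV[1]=[0, 2, 0]
Event 6: SEND 2->1: VV[2][2]++ -> VV[2]=[2, 0, 3], msg_vec=[2, 0, 3]; VV[1]=max(VV[1],msg_vec) then VV[1][1]++ -> VV[1]=[2, 3, 3]
Event 4 stamp: [2, 0, 0]
Event 6 stamp: [2, 0, 3]
[2, 0, 0] <= [2, 0, 3]? True
[2, 0, 3] <= [2, 0, 0]? False
Relation: before

Answer: before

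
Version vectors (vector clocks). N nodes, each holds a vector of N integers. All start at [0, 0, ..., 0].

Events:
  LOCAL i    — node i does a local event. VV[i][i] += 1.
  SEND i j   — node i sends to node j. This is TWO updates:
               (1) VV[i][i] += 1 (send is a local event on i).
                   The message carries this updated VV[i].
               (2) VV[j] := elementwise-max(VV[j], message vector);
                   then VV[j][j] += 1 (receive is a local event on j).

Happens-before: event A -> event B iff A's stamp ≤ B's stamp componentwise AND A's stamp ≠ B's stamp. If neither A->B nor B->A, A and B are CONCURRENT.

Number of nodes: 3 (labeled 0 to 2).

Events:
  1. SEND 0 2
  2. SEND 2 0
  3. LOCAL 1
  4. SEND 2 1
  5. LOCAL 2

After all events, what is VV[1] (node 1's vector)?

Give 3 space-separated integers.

Initial: VV[0]=[0, 0, 0]
Initial: VV[1]=[0, 0, 0]
Initial: VV[2]=[0, 0, 0]
Event 1: SEND 0->2: VV[0][0]++ -> VV[0]=[1, 0, 0], msg_vec=[1, 0, 0]; VV[2]=max(VV[2],msg_vec) then VV[2][2]++ -> VV[2]=[1, 0, 1]
Event 2: SEND 2->0: VV[2][2]++ -> VV[2]=[1, 0, 2], msg_vec=[1, 0, 2]; VV[0]=max(VV[0],msg_vec) then VV[0][0]++ -> VV[0]=[2, 0, 2]
Event 3: LOCAL 1: VV[1][1]++ -> VV[1]=[0, 1, 0]
Event 4: SEND 2->1: VV[2][2]++ -> VV[2]=[1, 0, 3], msg_vec=[1, 0, 3]; VV[1]=max(VV[1],msg_vec) then VV[1][1]++ -> VV[1]=[1, 2, 3]
Event 5: LOCAL 2: VV[2][2]++ -> VV[2]=[1, 0, 4]
Final vectors: VV[0]=[2, 0, 2]; VV[1]=[1, 2, 3]; VV[2]=[1, 0, 4]

Answer: 1 2 3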